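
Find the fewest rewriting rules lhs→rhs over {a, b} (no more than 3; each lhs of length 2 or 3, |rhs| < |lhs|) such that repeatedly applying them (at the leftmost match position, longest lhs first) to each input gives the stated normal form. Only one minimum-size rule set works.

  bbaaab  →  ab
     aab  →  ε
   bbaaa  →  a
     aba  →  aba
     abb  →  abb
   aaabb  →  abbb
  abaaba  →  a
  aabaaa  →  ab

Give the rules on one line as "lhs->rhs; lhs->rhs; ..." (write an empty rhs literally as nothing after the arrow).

  | bbaaab => baab => ab
  | aab => ε
  | bbaaa => baa => a
  | aba

aaa->ab; aab->; baa->a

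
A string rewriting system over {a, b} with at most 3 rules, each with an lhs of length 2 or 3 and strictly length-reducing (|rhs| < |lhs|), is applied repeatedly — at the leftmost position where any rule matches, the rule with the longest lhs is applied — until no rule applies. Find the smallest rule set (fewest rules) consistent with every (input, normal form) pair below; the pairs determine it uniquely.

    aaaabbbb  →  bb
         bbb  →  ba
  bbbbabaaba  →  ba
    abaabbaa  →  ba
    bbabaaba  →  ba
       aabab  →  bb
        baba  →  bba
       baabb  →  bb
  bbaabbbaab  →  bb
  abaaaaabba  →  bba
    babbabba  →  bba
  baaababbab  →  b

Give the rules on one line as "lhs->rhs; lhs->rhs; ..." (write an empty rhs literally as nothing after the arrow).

  | aaaabbbb => aaabbbb => aabbbb => abbbb => bbbb => bab => bb
  | bbb => ba
  | bbbbabaaba => bababaaba => bbabaaba => bbbaaba => baaaba => aaba => aba => ba
  | abaabbaa => baabbaa => abbaa => bbaa => ba

ab->b; baa->a; bbb->ba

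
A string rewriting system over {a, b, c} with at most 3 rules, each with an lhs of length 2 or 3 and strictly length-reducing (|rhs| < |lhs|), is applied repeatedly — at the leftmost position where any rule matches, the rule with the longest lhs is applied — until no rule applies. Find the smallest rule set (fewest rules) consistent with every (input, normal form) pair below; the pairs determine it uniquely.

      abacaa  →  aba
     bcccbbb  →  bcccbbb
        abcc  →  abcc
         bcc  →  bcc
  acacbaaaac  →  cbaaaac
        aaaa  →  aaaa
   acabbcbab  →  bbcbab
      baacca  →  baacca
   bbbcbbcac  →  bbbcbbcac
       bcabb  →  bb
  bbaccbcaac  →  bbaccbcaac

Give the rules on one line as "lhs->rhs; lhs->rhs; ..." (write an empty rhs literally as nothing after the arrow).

  | abacaa => aba
  | bcccbbb
  | abcc
  | bcc

aca->; cab->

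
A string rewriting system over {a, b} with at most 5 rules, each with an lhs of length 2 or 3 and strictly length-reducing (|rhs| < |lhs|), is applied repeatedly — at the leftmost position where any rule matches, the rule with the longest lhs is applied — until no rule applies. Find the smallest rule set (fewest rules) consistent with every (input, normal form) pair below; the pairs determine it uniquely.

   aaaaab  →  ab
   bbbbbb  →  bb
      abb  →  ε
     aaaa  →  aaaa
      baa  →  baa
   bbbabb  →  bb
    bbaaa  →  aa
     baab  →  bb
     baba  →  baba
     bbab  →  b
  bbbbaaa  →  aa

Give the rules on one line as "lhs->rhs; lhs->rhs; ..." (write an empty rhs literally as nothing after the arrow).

aab->b; abb->; bba->; bbb->bb

  | aaaaab => aaab => ab
  | bbbbbb => bbbbb => bbbb => bbb => bb
  | abb => ε
  | aaaa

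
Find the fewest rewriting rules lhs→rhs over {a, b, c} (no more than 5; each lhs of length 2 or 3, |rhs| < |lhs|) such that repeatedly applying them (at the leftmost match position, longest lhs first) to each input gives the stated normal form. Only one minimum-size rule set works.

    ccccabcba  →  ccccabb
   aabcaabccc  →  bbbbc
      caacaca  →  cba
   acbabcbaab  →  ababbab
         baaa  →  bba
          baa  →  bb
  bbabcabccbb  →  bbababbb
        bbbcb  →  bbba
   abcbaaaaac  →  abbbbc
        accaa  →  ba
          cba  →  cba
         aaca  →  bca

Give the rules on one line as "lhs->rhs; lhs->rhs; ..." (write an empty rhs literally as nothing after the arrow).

aa->b; ac->a; bcb->ba; bcc->ab

  | ccccabcba => ccccabaa => ccccabb
  | aabcaabccc => bbcaabccc => bbcbbccc => bbabccc => bbaabc => bbbbc
  | caacaca => cbcaca => cbcaa => cbcb => cba
  | acbabcbaab => ababcbaab => ababaaab => ababbab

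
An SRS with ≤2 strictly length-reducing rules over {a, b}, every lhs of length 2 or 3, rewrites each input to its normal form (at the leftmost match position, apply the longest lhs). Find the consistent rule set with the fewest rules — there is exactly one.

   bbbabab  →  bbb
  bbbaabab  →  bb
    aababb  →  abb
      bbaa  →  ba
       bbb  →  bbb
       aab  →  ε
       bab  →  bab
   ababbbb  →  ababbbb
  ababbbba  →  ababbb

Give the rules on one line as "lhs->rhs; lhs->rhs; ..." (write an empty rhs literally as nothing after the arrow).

aab->; bba->b

  | bbbabab => bbbab => bbb
  | bbbaabab => bbabab => bbab => bb
  | aababb => abb
  | bbaa => ba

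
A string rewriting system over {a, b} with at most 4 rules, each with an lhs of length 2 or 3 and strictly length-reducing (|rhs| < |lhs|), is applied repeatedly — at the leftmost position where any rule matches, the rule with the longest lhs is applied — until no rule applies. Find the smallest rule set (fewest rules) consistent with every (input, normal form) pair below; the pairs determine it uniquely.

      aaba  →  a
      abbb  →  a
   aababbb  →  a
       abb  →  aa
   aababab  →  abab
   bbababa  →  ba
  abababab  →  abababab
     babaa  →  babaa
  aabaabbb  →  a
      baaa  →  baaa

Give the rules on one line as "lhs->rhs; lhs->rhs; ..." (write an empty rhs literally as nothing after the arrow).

  | aaba => a
  | abbb => a
  | aababbb => abbb => a
  | abb => aa

aab->; bb->a; bba->ab; bbb->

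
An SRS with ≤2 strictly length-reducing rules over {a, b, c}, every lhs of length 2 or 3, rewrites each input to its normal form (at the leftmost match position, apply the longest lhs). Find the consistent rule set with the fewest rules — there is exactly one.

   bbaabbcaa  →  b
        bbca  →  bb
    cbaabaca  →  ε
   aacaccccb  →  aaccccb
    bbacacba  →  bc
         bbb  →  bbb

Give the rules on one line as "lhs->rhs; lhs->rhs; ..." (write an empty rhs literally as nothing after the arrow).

ba->; ca->

  | bbaabbcaa => babbcaa => bbcaa => bba => b
  | bbca => bb
  | cbaabaca => cabaca => baca => ca => ε
  | aacaccccb => aaccccb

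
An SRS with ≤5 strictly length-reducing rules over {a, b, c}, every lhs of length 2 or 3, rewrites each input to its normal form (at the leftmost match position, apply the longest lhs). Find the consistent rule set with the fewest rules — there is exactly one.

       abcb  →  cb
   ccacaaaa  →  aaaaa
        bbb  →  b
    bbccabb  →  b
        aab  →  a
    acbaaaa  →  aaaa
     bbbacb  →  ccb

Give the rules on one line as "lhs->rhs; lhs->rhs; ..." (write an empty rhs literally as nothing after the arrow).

ab->; ba->c; bb->; ca->a

  | abcb => cb
  | ccacaaaa => cacaaaa => acaaaa => aaaaa
  | bbb => b
  | bbccabb => ccabb => cabb => abb => b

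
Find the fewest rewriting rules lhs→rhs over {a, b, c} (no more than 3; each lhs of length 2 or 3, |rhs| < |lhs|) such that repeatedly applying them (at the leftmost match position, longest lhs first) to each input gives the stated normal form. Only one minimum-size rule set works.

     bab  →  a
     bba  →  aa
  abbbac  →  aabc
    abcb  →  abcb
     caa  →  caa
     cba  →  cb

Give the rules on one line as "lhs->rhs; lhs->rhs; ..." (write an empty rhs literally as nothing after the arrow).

ba->b; bb->a

  | bab => bb => a
  | bba => aa
  | abbbac => aabac => aabc
  | abcb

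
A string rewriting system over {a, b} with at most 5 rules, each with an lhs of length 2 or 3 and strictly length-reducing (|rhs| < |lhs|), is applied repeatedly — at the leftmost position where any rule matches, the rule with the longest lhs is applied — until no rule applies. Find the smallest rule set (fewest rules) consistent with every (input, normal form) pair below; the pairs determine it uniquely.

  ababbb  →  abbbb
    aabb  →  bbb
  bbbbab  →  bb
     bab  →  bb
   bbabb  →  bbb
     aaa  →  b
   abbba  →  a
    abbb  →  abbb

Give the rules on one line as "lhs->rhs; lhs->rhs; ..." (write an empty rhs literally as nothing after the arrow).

aa->b; ba->b; baa->; bba->aa

  | ababbb => abbbb
  | aabb => bbb
  | bbbbab => bbaab => aaab => bab => bb
  | bab => bb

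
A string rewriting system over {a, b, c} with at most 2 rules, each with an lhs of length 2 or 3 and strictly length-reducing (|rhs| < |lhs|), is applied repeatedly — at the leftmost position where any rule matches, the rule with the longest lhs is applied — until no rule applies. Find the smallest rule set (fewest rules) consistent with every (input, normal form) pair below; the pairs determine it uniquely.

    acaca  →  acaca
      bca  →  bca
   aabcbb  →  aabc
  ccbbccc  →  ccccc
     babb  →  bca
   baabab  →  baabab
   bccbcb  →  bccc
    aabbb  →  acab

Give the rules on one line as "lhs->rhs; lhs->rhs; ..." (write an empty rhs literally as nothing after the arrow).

  | acaca
  | bca
  | aabcbb => aabcb => aabc
  | ccbbccc => ccbccc => ccccc

abb->ca; cb->c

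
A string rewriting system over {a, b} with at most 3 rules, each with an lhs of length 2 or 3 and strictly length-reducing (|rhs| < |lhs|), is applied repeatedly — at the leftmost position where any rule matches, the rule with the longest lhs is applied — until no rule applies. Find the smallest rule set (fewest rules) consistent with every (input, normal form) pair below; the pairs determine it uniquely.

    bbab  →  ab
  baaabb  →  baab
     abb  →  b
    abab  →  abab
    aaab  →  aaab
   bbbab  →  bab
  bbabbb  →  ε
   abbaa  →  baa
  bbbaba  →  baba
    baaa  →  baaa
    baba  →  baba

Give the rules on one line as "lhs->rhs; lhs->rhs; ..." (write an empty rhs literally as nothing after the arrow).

  | bbab => ab
  | baaabb => baab
  | abb => b
  | abab

abb->b; bb->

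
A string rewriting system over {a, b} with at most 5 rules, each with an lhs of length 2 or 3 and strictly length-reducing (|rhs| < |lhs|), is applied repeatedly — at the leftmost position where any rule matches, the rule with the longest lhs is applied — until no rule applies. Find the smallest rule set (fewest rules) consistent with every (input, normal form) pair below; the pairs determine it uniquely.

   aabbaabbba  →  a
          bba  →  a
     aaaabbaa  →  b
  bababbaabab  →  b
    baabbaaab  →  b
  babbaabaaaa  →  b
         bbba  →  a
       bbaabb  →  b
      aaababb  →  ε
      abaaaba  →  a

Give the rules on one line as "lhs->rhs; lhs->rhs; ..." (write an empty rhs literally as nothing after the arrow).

  | aabbaabbba => bbbaabbba => baabbba => aabbba => bbbba => bba => a
  | bba => a
  | aaaabbaa => baabbaa => aabbaa => bbbaa => baa => aa => b
  | bababbaabab => ababbaabab => babbaabab => abbaabab => bbaabab => aabab => bbab => ab => b

aa->b; ab->b; ba->a; bb->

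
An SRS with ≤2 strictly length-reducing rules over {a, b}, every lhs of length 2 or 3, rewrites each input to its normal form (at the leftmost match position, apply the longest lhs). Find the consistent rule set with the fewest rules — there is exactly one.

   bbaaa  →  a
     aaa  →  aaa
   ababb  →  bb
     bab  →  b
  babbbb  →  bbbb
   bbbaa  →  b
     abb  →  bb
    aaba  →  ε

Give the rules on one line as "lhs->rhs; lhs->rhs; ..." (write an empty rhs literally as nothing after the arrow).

ab->b; ba->

  | bbaaa => baa => a
  | aaa
  | ababb => babb => bb
  | bab => b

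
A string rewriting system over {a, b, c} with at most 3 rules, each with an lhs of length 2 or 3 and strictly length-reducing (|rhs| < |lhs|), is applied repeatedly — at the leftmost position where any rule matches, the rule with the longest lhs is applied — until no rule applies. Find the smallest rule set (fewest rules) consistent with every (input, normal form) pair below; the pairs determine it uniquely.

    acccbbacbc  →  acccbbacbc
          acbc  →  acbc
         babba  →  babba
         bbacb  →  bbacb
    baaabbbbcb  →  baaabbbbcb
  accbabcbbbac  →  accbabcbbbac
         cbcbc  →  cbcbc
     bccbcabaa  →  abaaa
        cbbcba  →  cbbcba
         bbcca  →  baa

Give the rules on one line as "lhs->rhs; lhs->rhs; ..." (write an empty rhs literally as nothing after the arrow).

bcc->a; cab->a

  | acccbbacbc
  | acbc
  | babba
  | bbacb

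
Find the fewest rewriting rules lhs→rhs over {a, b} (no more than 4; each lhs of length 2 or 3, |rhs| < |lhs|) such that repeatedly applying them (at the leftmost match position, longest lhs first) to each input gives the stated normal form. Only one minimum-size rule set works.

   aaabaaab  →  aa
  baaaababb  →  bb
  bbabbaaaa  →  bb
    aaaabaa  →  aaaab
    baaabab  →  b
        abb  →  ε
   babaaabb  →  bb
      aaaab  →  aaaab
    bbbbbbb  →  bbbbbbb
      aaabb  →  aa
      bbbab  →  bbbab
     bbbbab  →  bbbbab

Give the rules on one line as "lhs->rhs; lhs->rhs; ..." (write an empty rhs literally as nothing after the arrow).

aba->ab; abb->; baa->b

  | aaabaaab => aaabaab => aaabab => aaabb => aa
  | baaaababb => baababb => bbabb => bb
  | bbabbaaaa => bbaaaa => bbaa => bb
  | aaaabaa => aaaaba => aaaab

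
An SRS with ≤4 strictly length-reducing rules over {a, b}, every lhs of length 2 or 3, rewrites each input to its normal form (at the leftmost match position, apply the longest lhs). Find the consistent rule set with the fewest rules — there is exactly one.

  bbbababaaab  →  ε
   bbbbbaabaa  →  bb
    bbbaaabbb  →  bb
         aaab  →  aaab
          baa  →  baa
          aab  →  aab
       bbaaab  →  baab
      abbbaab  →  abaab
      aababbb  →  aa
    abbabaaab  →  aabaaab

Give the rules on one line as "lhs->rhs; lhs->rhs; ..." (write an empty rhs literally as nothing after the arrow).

abb->a; bab->; bba->b

  | bbbababaaab => bbbabaaab => bbbaaab => bbaab => bab => ε
  | bbbbbaabaa => bbbbabaa => bbbbaa => bbba => bb
  | bbbaaabbb => bbaabbb => babbb => bb
  | aaab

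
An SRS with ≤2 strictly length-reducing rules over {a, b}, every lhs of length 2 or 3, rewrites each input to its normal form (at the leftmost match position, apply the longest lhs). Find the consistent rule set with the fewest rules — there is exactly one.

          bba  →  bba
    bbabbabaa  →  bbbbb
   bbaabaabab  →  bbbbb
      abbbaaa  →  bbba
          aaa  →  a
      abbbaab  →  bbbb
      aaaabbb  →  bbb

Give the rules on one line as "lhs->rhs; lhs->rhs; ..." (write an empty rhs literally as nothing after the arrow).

  | bba
  | bbabbabaa => bbbbabaa => bbbbbaa => bbbbb
  | bbaabaabab => bbbaabab => bbbbab => bbbbb
  | abbbaaa => bbbaaa => bbba

aa->; ab->b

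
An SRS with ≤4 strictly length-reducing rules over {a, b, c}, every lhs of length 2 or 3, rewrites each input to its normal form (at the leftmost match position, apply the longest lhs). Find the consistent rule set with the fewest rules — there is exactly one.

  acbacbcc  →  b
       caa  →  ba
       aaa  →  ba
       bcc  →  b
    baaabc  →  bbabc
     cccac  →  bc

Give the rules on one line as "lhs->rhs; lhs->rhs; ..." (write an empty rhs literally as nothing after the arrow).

  | acbacbcc => aacbcc => bcbcc => bcc => b
  | caa => ba
  | aaa => ba
  | bcc => b

aa->b; ca->b; cb->; cc->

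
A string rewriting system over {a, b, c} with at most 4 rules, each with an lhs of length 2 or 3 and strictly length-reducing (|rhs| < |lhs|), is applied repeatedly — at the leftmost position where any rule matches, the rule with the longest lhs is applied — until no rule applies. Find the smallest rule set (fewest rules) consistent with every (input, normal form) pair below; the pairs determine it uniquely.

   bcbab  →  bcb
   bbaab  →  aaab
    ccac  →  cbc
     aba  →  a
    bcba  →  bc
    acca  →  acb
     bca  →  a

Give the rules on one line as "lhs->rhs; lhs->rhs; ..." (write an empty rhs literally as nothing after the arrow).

  | bcbab => bcb
  | bbaab => aaab
  | ccac => cbc
  | aba => a

ba->; bb->a; ca->b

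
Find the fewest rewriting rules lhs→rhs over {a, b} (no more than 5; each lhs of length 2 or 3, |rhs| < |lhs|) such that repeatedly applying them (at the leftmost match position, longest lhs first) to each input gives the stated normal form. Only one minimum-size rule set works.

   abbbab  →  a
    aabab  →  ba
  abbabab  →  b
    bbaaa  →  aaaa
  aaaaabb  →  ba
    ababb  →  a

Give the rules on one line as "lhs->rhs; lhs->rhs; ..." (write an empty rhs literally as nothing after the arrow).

aab->b; ab->a; abb->ba; bb->a

  | abbbab => babab => baab => bb => a
  | aabab => bab => ba
  | abbabab => baabab => bbab => aab => b
  | bbaaa => aaaa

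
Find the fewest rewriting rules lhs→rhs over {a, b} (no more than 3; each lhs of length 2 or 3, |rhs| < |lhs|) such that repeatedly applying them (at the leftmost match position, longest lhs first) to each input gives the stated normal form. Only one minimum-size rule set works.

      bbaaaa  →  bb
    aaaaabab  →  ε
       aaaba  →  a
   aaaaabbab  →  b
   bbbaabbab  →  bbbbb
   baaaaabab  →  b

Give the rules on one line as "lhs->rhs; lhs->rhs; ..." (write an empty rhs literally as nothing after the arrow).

aa->; ab->

  | bbaaaa => bbaa => bb
  | aaaaabab => aaabab => abab => ab => ε
  | aaaba => aba => a
  | aaaaabbab => aaabbab => abbab => bab => b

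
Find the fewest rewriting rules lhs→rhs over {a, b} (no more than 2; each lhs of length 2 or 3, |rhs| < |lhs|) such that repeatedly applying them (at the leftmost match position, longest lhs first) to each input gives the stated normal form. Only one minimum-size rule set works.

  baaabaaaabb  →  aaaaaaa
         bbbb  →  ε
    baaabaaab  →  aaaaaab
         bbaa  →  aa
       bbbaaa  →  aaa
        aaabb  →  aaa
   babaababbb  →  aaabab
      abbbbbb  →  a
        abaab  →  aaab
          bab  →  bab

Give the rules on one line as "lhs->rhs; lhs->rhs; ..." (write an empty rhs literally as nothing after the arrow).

baa->aa; bb->

  | baaabaaaabb => aaabaaaabb => aaaaaaabb => aaaaaaa
  | bbbb => bb => ε
  | baaabaaab => aaabaaab => aaaaaab
  | bbaa => aa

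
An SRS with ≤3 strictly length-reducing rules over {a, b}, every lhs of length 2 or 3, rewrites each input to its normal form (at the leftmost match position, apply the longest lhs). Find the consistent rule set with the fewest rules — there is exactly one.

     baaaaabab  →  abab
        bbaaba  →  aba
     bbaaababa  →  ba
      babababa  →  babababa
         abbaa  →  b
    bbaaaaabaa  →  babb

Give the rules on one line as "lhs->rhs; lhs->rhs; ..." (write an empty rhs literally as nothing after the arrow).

aa->b; aaa->b; bba->

  | baaaaabab => bbaabab => abab
  | bbaaba => aba
  | bbaaababa => aababa => bbaba => ba
  | babababa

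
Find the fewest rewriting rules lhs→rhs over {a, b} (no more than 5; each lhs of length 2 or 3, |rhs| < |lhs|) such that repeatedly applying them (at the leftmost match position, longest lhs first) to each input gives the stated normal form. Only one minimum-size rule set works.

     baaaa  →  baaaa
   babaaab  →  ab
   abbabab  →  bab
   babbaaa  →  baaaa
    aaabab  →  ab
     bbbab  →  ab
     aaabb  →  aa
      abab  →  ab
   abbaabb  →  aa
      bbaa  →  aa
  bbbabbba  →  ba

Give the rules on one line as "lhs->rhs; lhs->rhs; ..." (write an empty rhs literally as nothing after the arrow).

aab->b; aba->bb; bb->a; bba->a

  | baaaa
  | babaaab => bbbaab => abaab => bbab => ab
  | abbabab => aabab => bab
  | babbaaa => baaaa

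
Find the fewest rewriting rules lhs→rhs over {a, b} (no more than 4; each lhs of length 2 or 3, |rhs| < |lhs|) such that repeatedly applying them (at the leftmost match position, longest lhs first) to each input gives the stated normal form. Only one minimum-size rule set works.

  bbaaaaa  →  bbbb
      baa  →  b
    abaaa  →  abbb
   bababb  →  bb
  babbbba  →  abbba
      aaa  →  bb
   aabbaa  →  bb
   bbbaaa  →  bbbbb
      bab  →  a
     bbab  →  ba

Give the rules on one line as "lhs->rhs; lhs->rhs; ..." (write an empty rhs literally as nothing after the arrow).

aa->; aaa->bb; bab->a

  | bbaaaaa => bbbbaa => bbbb
  | baa => b
  | abaaa => abbb
  | bababb => aabb => bb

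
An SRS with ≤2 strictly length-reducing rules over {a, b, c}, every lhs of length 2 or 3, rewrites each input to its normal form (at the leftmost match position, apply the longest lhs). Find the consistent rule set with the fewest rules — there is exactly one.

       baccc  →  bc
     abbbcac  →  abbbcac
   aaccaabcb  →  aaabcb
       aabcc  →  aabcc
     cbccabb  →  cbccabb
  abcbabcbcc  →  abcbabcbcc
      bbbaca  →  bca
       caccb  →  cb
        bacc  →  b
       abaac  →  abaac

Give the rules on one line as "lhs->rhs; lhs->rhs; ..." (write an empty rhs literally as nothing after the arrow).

  | baccc => bc
  | abbbcac
  | aaccaabcb => aaabcb
  | aabcc

acc->; bba->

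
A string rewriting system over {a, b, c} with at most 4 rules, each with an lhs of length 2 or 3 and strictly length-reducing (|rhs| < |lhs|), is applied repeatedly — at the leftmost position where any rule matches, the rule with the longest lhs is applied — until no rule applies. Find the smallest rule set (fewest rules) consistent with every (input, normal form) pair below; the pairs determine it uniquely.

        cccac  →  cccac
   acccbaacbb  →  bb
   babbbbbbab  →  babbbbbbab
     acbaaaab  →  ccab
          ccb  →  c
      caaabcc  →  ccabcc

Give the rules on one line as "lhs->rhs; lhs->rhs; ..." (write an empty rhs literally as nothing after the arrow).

aa->c; acc->bb; cb->

  | cccac
  | acccbaacbb => bbcbaacbb => bbaacbb => bbccbb => bbcb => bb
  | babbbbbbab
  | acbaaaab => aaaaab => caaab => ccab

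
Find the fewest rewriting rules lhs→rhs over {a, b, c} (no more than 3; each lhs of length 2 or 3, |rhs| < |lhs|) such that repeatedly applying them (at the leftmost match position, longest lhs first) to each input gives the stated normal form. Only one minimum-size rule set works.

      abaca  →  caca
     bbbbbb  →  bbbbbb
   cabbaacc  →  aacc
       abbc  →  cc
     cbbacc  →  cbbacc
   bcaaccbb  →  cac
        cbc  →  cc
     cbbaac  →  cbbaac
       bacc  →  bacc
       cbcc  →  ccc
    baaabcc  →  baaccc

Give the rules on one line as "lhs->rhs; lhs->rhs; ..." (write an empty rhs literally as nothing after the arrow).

  | abaca => caca
  | bbbbbb
  | cabbaacc => ccbaacc => aacc
  | abbc => cbc => cc

ab->c; bc->c; ccb->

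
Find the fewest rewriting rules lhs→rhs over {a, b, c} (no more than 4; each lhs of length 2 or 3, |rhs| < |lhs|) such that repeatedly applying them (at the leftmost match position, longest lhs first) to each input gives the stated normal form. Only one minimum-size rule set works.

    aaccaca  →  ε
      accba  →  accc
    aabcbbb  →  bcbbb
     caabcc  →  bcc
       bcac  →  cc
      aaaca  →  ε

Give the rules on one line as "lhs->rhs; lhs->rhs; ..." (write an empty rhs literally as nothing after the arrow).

  | aaccaca => ccaca => caca => aca => aa => ε
  | accba => accc
  | aabcbbb => bcbbb
  | caabcc => aabcc => bcc

aa->; ba->c; ca->a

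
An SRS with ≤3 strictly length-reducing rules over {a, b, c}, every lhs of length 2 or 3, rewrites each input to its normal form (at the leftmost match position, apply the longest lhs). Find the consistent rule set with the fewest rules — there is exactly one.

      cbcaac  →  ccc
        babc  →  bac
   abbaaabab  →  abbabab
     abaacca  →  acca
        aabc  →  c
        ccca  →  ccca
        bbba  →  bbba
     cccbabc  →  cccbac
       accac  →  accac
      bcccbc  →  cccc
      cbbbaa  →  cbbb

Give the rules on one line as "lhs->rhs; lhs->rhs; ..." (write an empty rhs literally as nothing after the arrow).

  | cbcaac => ccaac => ccc
  | babc => bac
  | abbaaabab => abbabab
  | abaacca => abcca => acca

aa->; bc->c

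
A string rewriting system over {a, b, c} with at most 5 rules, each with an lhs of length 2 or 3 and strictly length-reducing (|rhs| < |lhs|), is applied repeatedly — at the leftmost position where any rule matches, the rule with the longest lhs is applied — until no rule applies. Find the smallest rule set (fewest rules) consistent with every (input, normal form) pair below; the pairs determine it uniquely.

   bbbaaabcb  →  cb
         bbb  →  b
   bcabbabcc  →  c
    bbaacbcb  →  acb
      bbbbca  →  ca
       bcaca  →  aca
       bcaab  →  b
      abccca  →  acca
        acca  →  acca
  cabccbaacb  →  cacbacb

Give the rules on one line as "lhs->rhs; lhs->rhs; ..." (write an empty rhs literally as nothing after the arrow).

aa->a; aab->b; bb->; bc->

  | bbbaaabcb => baaabcb => baabcb => bbcb => cb
  | bbb => b
  | bcabbabcc => abbabcc => aabcc => bcc => c
  | bbaacbcb => aacbcb => acbcb => acb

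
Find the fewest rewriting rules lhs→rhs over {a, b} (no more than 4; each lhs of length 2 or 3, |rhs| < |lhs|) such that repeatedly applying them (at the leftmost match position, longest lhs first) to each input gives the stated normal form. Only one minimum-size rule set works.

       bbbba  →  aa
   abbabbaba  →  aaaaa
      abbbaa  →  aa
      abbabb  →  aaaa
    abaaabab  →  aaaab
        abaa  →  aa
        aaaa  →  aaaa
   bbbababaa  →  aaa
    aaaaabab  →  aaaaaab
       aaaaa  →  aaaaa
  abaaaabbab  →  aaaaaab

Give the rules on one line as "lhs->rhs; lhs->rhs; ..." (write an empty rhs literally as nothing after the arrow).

  | bbbba => bba => aa
  | abbabbaba => aaabbaba => aaaaaba => aaaaa
  | abbbaa => abaa => aa
  | abbabb => aaabb => aaaa

ba->; bab->ab; bb->a; bbb->b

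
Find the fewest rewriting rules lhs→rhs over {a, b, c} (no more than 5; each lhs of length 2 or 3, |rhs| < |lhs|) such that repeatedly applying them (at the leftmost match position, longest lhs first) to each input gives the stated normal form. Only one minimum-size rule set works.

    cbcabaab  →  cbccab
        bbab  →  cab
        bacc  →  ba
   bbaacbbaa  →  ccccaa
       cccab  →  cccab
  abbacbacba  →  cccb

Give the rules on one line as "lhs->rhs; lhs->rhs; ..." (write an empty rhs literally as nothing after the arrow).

  | cbcabaab => cbcbbab => cbccab
  | bbab => cab
  | bacc => bac => ba
  | bbaacbbaa => caacbbaa => cccbbaa => ccccaa

aac->cc; aba->bb; ac->a; bb->c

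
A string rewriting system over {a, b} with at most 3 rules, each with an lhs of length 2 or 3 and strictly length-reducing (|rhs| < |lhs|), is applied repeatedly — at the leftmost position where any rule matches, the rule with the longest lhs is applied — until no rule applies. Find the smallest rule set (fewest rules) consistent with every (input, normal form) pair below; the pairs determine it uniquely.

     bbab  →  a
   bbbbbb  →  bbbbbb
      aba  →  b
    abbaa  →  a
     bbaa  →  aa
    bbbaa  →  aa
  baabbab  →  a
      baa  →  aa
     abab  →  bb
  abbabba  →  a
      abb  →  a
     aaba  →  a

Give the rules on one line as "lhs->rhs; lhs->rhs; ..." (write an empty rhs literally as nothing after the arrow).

  | bbab => bab => ab => a
  | bbbbbb
  | aba => b
  | abbaa => abaa => ba => a

ab->a; aba->b; ba->a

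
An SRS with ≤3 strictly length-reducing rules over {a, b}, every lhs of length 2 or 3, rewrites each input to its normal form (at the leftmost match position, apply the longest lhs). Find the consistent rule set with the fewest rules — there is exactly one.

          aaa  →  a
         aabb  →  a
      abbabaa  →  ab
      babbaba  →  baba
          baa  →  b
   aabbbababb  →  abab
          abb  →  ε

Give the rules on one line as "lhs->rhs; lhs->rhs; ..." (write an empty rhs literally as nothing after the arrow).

  | aaa => a
  | aabb => bb => a
  | abbabaa => aaabaa => abaa => ab
  | babbaba => baaaba => baba

aa->; bb->a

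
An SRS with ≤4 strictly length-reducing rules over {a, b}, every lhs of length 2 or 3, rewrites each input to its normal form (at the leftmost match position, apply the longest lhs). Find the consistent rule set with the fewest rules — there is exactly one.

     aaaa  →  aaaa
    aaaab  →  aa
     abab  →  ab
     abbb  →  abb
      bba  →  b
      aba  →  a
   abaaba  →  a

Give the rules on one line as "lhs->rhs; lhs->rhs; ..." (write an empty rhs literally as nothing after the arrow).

  | aaaa
  | aaaab => aa
  | abab => ab
  | abbb => abb

aab->; ba->; bbb->bb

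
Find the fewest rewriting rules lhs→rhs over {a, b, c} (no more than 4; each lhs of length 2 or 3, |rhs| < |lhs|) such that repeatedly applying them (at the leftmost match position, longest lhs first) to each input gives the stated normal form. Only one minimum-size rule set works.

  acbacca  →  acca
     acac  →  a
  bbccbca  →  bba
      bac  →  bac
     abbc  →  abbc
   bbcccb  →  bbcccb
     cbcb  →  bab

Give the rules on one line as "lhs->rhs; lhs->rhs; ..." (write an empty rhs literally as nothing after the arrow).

  | acbacca => acca
  | acac => a
  | bbccbca => bbcbaa => bba
  | bac

cac->; cba->; cbc->ba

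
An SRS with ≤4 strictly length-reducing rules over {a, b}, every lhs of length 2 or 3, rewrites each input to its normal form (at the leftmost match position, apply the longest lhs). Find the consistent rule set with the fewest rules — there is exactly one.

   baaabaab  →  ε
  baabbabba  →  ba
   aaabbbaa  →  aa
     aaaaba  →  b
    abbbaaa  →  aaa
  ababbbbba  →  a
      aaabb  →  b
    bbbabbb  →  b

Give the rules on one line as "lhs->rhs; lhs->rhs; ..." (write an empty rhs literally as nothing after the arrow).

aab->ab; ab->; aba->b; bb->

  | baaabaab => baabaab => babaab => bbab => ab => ε
  | baabbabba => babbabba => bbabba => abba => ba
  | aaabbbaa => aabbbaa => abbbaa => bbaa => aa
  | aaaaba => aaaba => aaba => aba => b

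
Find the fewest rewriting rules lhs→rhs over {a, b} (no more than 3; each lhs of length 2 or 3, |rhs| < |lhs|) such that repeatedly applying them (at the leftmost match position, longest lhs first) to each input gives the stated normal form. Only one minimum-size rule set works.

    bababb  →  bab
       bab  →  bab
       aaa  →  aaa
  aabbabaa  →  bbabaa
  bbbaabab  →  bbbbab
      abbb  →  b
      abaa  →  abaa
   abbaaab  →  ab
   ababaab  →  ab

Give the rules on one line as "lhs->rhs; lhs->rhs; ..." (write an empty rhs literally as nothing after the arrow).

aab->b; abb->

  | bababb => bab
  | bab
  | aaa
  | aabbabaa => bbabaa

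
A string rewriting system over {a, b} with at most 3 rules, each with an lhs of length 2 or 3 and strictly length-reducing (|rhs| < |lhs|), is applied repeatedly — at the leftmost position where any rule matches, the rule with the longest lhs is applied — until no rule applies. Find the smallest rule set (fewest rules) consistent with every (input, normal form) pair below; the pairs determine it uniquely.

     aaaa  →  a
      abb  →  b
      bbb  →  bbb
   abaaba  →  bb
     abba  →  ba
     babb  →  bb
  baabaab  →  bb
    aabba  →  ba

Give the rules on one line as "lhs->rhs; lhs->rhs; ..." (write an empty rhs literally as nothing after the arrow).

aa->a; ab->; aba->b

  | aaaa => aaa => aa => a
  | abb => b
  | bbb
  | abaaba => baba => bb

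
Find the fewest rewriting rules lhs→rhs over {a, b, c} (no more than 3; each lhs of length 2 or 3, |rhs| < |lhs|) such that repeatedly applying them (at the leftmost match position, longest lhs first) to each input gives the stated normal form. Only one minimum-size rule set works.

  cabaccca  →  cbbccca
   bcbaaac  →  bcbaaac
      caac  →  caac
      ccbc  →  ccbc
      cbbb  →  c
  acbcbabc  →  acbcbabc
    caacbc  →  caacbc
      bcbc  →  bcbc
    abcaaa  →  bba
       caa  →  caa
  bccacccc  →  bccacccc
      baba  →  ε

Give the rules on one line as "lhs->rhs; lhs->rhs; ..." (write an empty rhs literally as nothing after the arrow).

aba->bb; bbb->; bca->b

  | cabaccca => cbbccca
  | bcbaaac
  | caac
  | ccbc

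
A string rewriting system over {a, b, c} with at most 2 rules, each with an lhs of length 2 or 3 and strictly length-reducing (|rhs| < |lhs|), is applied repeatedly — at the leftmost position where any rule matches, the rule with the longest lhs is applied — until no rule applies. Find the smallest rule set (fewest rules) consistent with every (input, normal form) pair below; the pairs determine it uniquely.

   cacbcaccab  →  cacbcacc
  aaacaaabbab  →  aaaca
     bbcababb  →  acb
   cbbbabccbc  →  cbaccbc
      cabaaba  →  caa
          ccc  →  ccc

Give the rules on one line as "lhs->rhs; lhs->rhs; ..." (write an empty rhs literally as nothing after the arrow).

  | cacbcaccab => cacbcacc
  | aaacaaabbab => aaacaabab => aaacaab => aaaca
  | bbcababb => acababb => acabb => acb
  | cbbbabccbc => cbbbccbc => cbaccbc

ab->; bbc->ac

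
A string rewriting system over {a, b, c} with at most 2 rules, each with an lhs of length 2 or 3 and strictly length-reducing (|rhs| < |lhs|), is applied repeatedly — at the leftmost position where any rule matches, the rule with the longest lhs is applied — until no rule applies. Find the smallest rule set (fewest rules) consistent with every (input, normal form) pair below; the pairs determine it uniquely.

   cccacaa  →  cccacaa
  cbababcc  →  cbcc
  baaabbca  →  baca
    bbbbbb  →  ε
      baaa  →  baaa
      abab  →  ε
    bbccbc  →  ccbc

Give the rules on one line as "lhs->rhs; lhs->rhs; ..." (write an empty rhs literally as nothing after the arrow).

  | cccacaa
  | cbababcc => cbabcc => cbcc
  | baaabbca => baabca => baca
  | bbbbbb => bbbb => bb => ε

ab->; bb->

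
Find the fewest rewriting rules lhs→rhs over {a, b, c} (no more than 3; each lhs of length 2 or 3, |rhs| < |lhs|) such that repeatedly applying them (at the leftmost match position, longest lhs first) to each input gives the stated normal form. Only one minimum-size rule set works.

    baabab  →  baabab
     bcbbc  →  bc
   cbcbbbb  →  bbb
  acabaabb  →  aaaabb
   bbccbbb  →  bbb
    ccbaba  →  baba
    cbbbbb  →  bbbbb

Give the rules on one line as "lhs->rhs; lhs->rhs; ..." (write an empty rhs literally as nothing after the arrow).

  | baabab
  | bcbbc => bc
  | cbcbbbb => bcbbbb => bbb
  | acabaabb => aaaabb

bcb->; cab->a; cb->b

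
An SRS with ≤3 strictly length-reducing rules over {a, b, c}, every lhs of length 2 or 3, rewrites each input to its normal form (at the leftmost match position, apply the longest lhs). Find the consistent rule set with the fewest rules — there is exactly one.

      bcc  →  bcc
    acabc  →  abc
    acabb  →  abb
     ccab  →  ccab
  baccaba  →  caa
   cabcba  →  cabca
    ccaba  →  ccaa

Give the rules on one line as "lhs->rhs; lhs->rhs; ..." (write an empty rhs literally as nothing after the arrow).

  | bcc
  | acabc => abc
  | acabb => abb
  | ccab

ac->; ba->a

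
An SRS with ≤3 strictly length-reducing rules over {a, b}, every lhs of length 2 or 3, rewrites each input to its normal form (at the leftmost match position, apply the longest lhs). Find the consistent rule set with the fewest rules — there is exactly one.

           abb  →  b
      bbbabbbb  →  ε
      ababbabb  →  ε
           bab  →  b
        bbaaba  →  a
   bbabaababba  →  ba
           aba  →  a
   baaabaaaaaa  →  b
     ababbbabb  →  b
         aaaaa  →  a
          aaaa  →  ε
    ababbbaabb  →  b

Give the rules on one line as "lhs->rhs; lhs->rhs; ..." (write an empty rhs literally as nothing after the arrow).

aa->b; ab->; bb->

  | abb => b
  | bbbabbbb => babbbb => bbbb => bb => ε
  | ababbabb => abbabb => babb => bb => ε
  | bab => b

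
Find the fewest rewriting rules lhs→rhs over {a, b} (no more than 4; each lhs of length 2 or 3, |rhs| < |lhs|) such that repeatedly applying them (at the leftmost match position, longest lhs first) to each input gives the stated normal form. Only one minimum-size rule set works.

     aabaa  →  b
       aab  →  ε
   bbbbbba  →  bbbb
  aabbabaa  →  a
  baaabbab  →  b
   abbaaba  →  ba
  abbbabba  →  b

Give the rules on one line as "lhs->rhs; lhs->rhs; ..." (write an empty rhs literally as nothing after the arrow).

aa->b; aab->; ab->b; bba->

  | aabaa => aa => b
  | aab => ε
  | bbbbbba => bbbb
  | aabbabaa => babaa => bbaa => a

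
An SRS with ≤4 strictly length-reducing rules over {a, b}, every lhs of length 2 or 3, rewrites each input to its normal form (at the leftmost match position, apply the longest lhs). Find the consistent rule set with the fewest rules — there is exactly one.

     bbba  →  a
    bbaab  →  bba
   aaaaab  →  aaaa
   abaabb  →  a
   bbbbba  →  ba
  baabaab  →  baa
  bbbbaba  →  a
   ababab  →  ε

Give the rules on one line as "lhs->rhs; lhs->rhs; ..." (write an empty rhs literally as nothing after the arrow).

ab->; abb->; bbb->ab

  | bbba => aba => a
  | bbaab => bba
  | aaaaab => aaaa
  | abaabb => aabb => a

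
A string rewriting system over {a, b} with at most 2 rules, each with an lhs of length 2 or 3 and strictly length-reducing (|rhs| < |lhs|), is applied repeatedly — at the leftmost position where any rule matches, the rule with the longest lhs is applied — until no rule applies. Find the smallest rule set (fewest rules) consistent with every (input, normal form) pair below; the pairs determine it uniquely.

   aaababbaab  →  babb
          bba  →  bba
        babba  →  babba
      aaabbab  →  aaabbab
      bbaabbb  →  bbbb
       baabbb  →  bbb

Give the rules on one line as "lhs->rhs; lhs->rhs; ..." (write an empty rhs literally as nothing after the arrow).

  | aaababbaab => aababbaab => ababbaab => babbaab => babb
  | bba
  | babba
  | aaabbab

aba->ba; baa->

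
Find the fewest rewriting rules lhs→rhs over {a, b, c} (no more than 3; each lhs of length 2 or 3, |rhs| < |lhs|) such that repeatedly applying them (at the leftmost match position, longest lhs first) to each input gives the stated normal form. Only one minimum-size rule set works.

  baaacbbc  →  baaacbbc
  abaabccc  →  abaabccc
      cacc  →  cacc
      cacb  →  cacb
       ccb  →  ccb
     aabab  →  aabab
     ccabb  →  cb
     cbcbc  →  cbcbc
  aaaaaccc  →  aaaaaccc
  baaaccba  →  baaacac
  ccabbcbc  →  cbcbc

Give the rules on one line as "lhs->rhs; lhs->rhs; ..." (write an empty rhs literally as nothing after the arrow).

  | baaacbbc
  | abaabccc
  | cacc
  | cacb

cab->; cba->ac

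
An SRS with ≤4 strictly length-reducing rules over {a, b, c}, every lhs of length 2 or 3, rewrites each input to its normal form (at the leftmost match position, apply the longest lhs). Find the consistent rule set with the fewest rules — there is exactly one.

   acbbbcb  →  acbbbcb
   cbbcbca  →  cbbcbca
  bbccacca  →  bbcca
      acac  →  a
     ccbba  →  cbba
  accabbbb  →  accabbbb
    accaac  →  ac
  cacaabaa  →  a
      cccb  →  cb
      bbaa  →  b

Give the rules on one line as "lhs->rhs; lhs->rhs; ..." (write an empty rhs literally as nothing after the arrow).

  | acbbbcb
  | cbbcbca
  | bbccacca => bbcca
  | acac => a

aa->a; baa->; cac->; ccb->cb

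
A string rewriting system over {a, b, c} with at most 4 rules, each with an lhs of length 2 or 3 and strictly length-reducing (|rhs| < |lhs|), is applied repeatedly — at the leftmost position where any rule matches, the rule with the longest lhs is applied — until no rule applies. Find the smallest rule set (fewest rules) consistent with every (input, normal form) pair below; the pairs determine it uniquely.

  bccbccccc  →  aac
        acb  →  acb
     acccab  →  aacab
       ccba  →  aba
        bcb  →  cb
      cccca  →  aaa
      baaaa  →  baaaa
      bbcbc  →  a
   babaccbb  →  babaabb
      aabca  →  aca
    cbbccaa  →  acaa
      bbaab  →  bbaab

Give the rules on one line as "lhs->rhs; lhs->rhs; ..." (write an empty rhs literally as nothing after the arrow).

abc->c; bc->c; cc->a

  | bccbccccc => ccbccccc => abccccc => ccccc => accc => aac
  | acb
  | acccab => aacab
  | ccba => aba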